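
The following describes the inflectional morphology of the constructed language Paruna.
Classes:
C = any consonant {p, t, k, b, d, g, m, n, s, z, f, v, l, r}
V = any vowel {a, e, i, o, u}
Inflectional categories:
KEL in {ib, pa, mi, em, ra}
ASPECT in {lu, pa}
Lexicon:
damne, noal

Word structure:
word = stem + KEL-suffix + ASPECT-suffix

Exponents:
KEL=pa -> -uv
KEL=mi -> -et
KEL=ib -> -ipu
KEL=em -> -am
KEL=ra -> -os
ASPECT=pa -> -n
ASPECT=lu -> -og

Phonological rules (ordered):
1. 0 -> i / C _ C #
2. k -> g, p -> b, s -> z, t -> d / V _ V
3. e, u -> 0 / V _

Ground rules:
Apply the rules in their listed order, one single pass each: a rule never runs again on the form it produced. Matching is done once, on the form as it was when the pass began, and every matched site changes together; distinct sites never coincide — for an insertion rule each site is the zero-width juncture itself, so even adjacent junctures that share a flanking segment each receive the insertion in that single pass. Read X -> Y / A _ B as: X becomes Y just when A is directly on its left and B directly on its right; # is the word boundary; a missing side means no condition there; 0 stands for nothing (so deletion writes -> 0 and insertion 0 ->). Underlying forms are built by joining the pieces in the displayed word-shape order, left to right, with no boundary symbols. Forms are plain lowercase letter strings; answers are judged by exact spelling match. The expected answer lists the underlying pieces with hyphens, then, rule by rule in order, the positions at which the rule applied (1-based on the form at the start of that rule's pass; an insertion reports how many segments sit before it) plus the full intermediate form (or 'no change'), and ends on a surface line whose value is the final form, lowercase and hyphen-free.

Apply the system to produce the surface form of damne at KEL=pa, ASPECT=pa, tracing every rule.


underlying: damne-uv-n
1. 0 -> i / C _ C #: inserts after position(s) 7: damneuvin
2. k -> g, p -> b, s -> z, t -> d / V _ V: no change
3. e, u -> 0 / V _: fires at position(s) 6: damnevin
surface: damnevin


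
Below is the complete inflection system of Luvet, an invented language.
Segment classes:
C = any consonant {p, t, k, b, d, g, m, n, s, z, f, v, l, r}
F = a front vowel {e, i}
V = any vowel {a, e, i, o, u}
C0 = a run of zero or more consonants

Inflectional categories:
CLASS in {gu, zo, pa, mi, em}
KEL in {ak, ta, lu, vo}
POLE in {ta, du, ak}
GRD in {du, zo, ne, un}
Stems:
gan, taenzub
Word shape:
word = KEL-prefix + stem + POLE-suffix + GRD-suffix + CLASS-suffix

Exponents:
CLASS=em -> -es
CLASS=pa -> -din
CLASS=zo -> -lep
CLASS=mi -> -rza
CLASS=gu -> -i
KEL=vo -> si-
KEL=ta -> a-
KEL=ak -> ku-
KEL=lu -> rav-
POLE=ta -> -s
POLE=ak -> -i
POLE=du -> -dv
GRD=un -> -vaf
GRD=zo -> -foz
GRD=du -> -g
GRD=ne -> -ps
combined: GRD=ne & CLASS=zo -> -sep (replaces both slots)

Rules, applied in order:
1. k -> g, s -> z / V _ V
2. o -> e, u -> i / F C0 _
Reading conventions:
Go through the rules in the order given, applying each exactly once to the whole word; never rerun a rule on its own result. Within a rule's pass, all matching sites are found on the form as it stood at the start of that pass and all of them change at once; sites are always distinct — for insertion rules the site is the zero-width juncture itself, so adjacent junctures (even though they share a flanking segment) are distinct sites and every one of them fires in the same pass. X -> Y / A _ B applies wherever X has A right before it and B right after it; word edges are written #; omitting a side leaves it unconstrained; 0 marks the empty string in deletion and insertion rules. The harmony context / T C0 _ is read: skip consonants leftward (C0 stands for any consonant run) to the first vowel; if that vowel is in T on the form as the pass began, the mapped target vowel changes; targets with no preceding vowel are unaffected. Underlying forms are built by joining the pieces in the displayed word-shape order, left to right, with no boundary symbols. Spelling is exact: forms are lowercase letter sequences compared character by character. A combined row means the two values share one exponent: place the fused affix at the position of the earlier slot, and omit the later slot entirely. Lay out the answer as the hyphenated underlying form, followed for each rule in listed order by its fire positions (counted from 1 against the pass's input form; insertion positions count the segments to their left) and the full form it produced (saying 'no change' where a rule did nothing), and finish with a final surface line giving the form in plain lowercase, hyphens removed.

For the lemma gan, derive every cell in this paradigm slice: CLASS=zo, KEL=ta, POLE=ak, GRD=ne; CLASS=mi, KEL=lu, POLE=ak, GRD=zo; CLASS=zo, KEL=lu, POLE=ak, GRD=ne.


cell CLASS=zo, KEL=ta, POLE=ak, GRD=ne:
underlying: a-gan-i-sep
1. k -> g, s -> z / V _ V: fires at position(s) 6: aganizep
2. o -> e, u -> i / F C0 _: no change
surface: aganizep

cell CLASS=mi, KEL=lu, POLE=ak, GRD=zo:
underlying: rav-gan-i-foz-rza
1. k -> g, s -> z / V _ V: no change
2. o -> e, u -> i / F C0 _: fires at position(s) 9: ravganifezrza
surface: ravganifezrza

cell CLASS=zo, KEL=lu, POLE=ak, GRD=ne:
underlying: rav-gan-i-sep
1. k -> g, s -> z / V _ V: fires at position(s) 8: ravganizep
2. o -> e, u -> i / F C0 _: no change
surface: ravganizep


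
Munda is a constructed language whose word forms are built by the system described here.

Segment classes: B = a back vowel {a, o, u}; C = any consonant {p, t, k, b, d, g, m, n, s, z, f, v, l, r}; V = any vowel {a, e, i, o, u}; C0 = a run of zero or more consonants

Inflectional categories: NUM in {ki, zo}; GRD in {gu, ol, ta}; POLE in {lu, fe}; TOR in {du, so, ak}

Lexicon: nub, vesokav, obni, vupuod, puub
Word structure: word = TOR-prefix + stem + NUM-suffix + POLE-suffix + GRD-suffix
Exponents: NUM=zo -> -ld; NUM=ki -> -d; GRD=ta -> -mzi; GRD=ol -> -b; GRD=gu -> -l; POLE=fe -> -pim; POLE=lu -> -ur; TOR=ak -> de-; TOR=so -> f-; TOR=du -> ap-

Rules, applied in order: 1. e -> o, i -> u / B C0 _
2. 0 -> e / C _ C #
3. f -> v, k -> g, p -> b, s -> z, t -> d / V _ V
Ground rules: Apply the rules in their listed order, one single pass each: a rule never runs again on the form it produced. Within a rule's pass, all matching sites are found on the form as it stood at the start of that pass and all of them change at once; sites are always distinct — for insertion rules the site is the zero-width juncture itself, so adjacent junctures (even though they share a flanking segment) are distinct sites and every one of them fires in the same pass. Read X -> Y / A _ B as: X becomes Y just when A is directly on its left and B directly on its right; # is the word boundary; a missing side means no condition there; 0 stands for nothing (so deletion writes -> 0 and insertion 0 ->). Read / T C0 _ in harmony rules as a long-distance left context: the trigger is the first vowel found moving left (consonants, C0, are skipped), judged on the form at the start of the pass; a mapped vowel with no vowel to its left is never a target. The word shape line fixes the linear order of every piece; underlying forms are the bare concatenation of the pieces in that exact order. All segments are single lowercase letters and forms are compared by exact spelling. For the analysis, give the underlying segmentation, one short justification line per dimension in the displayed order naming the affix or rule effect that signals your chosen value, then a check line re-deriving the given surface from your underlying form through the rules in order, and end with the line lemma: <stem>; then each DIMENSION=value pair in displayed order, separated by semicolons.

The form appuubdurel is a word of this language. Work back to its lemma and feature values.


underlying: ap-puub-d-ur-l
NUM=ki - signalled by the affix -d
GRD=gu - signalled by the affix -l
POLE=lu - signalled by the affix -ur
TOR=du - signalled by the affix ap-
check: appuubdurl -> appuubdurl -> appuubdurel -> appuubdurel
lemma: puub; NUM=ki; GRD=gu; POLE=lu; TOR=du


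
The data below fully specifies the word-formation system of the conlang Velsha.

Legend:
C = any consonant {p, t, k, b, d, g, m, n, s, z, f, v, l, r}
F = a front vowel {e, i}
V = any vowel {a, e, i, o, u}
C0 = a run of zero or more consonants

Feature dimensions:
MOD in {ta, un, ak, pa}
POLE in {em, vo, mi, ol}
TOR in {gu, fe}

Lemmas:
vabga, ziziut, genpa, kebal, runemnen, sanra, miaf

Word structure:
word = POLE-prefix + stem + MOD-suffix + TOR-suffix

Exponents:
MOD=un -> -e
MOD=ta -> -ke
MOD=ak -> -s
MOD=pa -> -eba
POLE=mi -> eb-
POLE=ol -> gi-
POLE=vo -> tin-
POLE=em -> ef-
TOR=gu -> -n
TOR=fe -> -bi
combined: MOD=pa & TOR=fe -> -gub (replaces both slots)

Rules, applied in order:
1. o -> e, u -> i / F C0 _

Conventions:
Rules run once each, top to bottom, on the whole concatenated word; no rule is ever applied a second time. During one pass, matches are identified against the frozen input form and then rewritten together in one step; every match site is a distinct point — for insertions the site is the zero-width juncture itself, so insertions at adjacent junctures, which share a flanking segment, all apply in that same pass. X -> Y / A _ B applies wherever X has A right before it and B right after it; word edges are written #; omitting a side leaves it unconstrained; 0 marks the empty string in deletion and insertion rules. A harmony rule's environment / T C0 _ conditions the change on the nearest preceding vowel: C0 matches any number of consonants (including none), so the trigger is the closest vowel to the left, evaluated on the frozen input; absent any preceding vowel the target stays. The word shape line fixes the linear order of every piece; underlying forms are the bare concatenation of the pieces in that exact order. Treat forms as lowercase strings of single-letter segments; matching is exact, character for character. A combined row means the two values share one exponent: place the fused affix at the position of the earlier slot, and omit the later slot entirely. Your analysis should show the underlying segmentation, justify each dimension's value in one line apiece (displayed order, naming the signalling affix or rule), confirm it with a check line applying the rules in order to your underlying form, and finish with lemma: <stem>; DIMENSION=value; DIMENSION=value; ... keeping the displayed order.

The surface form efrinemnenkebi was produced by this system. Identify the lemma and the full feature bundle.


underlying: ef-runemnen-ke-bi
MOD=ta - signalled by the affix -ke
POLE=em - signalled by the affix ef-
TOR=fe - signalled by the affix -bi
check: efrunemnenkebi -> efrinemnenkebi
lemma: runemnen; MOD=ta; POLE=em; TOR=fe


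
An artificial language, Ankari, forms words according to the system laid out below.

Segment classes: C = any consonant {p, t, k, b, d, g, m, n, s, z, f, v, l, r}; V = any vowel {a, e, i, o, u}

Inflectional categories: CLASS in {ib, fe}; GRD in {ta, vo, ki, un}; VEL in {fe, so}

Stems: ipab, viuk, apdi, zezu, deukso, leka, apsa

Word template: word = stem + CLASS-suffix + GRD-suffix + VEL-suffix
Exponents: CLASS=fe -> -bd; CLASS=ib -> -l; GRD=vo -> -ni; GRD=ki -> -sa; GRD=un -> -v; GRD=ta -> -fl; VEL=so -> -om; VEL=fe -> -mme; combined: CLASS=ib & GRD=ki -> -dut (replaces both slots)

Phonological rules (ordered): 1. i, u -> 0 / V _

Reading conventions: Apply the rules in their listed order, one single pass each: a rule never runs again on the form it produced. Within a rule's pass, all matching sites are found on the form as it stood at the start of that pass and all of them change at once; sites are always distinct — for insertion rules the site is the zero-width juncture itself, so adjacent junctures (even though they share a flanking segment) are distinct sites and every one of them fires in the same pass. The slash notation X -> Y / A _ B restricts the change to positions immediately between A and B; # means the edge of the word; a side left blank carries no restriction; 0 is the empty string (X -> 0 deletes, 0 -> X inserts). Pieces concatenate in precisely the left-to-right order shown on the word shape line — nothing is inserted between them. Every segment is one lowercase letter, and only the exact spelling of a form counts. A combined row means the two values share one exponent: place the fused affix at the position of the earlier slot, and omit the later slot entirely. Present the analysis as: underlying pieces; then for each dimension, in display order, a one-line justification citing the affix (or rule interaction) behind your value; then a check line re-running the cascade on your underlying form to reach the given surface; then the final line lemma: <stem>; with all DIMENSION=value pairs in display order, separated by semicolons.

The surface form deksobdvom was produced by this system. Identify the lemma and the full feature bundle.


underlying: deukso-bd-v-om
CLASS=fe - signalled by the affix -bd
GRD=un - signalled by the affix -v
VEL=so - signalled by the affix -om
check: deuksobdvom -> deksobdvom
lemma: deukso; CLASS=fe; GRD=un; VEL=so


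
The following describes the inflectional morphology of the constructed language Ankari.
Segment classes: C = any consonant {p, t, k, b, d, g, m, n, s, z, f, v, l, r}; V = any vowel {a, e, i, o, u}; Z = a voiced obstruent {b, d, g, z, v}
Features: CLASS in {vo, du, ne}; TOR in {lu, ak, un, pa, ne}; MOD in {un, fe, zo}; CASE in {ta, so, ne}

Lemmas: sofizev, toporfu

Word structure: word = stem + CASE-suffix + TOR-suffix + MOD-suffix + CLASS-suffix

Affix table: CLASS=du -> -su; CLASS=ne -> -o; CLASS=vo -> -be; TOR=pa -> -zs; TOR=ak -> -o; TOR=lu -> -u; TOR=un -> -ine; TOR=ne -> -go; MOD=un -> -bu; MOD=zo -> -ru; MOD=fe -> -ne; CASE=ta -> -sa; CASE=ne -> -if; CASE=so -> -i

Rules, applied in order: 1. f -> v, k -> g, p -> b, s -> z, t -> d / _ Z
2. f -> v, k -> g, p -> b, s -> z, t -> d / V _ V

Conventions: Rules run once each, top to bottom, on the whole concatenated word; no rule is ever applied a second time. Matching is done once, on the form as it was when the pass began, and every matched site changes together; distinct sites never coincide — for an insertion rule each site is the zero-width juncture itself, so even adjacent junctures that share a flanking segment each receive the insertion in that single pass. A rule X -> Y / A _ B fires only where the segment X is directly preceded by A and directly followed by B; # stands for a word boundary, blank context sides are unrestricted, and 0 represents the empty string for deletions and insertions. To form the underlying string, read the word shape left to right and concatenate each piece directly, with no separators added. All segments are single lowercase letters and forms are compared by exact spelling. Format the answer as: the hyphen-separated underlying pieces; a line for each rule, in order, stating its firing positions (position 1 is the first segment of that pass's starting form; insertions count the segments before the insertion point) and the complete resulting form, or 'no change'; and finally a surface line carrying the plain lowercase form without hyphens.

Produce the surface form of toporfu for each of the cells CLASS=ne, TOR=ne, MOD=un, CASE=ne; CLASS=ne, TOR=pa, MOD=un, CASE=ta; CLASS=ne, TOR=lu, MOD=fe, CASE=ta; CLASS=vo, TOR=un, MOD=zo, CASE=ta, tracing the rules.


cell CLASS=ne, TOR=ne, MOD=un, CASE=ne:
underlying: toporfu-if-go-bu-o
1. f -> v, k -> g, p -> b, s -> z, t -> d / _ Z: fires at position(s) 9: toporfuivgobuo
2. f -> v, k -> g, p -> b, s -> z, t -> d / V _ V: fires at position(s) 3: toborfuivgobuo
surface: toborfuivgobuo

cell CLASS=ne, TOR=pa, MOD=un, CASE=ta:
underlying: toporfu-sa-zs-bu-o
1. f -> v, k -> g, p -> b, s -> z, t -> d / _ Z: fires at position(s) 11: toporfusazzbuo
2. f -> v, k -> g, p -> b, s -> z, t -> d / V _ V: fires at position(s) 3, 8: toborfuzazzbuo
surface: toborfuzazzbuo

cell CLASS=ne, TOR=lu, MOD=fe, CASE=ta:
underlying: toporfu-sa-u-ne-o
1. f -> v, k -> g, p -> b, s -> z, t -> d / _ Z: no change
2. f -> v, k -> g, p -> b, s -> z, t -> d / V _ V: fires at position(s) 3, 8: toborfuzauneo
surface: toborfuzauneo

cell CLASS=vo, TOR=un, MOD=zo, CASE=ta:
underlying: toporfu-sa-ine-ru-be
1. f -> v, k -> g, p -> b, s -> z, t -> d / _ Z: no change
2. f -> v, k -> g, p -> b, s -> z, t -> d / V _ V: fires at position(s) 3, 8: toborfuzainerube
surface: toborfuzainerube


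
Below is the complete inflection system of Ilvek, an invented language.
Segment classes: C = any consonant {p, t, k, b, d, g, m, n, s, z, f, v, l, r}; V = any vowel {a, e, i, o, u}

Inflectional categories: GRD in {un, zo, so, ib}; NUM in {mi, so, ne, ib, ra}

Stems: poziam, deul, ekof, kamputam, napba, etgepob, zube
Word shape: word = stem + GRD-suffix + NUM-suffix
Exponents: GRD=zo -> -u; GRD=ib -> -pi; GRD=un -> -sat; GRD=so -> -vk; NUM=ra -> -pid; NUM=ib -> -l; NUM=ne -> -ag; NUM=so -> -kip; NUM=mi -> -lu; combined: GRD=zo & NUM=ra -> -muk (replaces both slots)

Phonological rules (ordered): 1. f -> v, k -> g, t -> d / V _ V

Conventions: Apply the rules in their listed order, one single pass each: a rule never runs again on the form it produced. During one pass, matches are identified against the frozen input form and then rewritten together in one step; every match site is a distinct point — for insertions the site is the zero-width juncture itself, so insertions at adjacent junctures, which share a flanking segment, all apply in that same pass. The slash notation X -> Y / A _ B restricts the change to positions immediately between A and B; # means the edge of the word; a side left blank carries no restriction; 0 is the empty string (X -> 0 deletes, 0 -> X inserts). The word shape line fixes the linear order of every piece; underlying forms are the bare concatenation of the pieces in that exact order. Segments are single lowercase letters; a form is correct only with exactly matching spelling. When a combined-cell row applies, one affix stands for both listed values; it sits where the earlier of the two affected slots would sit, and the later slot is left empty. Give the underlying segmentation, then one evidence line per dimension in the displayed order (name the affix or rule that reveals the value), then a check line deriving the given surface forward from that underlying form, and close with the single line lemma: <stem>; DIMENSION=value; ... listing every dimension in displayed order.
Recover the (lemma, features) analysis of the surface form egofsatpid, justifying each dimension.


underlying: ekof-sat-pid
GRD=un - signalled by the affix -sat
NUM=ra - signalled by the affix -pid
check: ekofsatpid -> egofsatpid
lemma: ekof; GRD=un; NUM=ra


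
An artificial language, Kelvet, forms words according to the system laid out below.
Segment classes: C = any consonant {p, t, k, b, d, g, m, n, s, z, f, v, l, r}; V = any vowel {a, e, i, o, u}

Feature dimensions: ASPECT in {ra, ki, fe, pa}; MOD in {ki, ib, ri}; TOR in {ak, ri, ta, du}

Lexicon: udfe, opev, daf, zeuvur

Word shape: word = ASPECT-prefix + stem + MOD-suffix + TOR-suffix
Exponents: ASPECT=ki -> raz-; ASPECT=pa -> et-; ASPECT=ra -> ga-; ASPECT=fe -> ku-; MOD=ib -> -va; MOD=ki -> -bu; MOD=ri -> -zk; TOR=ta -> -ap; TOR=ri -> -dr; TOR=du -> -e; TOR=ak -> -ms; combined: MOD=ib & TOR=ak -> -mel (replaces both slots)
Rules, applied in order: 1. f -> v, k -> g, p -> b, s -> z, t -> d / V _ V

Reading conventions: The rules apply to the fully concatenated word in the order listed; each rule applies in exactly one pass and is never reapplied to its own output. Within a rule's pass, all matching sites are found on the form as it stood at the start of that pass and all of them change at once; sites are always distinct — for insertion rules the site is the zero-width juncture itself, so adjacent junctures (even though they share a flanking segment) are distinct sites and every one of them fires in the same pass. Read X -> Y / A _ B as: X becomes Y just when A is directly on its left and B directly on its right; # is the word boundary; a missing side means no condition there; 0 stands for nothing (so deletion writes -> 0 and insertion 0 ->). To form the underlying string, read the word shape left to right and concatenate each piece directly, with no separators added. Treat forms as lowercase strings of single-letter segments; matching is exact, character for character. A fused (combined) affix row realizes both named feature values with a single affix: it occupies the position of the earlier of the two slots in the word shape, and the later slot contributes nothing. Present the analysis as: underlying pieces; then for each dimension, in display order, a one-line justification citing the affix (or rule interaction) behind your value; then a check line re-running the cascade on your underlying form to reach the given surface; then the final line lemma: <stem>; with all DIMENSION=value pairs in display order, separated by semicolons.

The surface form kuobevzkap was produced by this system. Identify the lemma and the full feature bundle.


underlying: ku-opev-zk-ap
ASPECT=fe - signalled by the affix ku-
MOD=ri - signalled by the affix -zk
TOR=ta - signalled by the affix -ap
check: kuopevzkap -> kuobevzkap
lemma: opev; ASPECT=fe; MOD=ri; TOR=ta


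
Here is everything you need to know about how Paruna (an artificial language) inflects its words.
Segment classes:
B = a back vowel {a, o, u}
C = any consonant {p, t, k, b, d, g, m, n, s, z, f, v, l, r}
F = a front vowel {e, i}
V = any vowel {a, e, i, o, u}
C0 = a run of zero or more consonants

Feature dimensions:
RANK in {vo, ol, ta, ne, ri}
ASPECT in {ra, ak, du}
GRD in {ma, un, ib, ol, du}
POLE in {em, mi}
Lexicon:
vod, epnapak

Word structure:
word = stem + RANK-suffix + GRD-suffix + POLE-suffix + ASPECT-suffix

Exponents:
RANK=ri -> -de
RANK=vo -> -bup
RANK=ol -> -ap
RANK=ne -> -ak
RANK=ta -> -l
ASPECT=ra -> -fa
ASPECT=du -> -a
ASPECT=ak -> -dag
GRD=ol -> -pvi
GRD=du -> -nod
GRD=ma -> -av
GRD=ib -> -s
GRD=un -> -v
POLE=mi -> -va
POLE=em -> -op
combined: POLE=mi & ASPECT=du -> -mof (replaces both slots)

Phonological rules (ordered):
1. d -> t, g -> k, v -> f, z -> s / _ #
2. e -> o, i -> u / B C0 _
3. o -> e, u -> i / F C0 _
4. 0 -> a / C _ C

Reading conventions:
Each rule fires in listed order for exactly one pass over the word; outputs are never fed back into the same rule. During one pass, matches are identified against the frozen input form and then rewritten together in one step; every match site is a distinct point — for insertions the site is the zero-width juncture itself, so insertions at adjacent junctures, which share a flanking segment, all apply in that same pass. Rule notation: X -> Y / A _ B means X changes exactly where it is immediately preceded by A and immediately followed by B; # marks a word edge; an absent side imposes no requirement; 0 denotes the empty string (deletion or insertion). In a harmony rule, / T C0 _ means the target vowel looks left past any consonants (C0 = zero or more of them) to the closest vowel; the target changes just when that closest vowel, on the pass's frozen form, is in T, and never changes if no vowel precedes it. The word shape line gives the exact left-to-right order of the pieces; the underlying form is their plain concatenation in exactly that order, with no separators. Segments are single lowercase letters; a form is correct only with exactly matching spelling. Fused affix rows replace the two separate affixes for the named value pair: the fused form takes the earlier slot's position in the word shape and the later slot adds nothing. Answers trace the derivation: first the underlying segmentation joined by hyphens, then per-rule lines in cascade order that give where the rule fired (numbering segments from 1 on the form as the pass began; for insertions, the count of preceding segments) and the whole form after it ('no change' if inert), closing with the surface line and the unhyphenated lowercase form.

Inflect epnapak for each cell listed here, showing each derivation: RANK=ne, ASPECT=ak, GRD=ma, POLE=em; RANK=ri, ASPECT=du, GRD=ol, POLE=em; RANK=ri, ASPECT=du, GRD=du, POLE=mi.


cell RANK=ne, ASPECT=ak, GRD=ma, POLE=em:
underlying: epnapak-ak-av-op-dag
1. d -> t, g -> k, v -> f, z -> s / _ #: fires at position(s) 16: epnapakakavopdak
2. e -> o, i -> u / B C0 _: no change
3. o -> e, u -> i / F C0 _: no change
4. 0 -> a / C _ C: inserts after position(s) 2, 13: epanapakakavopadak
surface: epanapakakavopadak

cell RANK=ri, ASPECT=du, GRD=ol, POLE=em:
underlying: epnapak-de-pvi-op-a
1. d -> t, g -> k, v -> f, z -> s / _ #: no change
2. e -> o, i -> u / B C0 _: fires at position(s) 9: epnapakdopviopa
3. o -> e, u -> i / F C0 _: fires at position(s) 13: epnapakdopviepa
4. 0 -> a / C _ C: inserts after position(s) 2, 7, 10: epanapakadopaviepa
surface: epanapakadopaviepa

cell RANK=ri, ASPECT=du, GRD=du, POLE=mi:
underlying: epnapak-de-nod-mof
1. d -> t, g -> k, v -> f, z -> s / _ #: no change
2. e -> o, i -> u / B C0 _: fires at position(s) 9: epnapakdonodmof
3. o -> e, u -> i / F C0 _: no change
4. 0 -> a / C _ C: inserts after position(s) 2, 7, 12: epanapakadonodamof
surface: epanapakadonodamof


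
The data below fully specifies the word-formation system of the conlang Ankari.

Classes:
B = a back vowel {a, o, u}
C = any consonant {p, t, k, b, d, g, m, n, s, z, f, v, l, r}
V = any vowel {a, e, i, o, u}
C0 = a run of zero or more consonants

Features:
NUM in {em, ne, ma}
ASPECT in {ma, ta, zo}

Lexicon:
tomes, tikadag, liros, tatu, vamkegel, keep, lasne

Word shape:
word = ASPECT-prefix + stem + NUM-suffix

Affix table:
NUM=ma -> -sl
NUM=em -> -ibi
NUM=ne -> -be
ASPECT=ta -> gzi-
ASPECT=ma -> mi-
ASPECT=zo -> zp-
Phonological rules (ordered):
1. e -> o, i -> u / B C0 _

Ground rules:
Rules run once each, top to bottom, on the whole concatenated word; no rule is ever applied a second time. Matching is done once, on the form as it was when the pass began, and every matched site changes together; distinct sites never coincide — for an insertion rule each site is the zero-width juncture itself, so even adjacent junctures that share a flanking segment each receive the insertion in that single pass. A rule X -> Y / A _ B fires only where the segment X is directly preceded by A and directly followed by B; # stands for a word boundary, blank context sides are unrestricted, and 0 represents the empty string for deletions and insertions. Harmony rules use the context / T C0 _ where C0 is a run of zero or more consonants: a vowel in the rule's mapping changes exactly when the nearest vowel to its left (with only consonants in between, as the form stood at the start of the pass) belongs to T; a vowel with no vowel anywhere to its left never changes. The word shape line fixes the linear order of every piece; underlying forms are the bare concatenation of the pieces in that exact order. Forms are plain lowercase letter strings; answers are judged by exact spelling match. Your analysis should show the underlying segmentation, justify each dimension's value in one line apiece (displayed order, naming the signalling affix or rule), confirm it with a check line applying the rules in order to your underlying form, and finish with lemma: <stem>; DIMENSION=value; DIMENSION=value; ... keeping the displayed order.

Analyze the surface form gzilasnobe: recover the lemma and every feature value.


underlying: gzi-lasne-be
NUM=ne - signalled by the affix -be
ASPECT=ta - signalled by the affix gzi-
check: gzilasnebe -> gzilasnobe
lemma: lasne; NUM=ne; ASPECT=ta


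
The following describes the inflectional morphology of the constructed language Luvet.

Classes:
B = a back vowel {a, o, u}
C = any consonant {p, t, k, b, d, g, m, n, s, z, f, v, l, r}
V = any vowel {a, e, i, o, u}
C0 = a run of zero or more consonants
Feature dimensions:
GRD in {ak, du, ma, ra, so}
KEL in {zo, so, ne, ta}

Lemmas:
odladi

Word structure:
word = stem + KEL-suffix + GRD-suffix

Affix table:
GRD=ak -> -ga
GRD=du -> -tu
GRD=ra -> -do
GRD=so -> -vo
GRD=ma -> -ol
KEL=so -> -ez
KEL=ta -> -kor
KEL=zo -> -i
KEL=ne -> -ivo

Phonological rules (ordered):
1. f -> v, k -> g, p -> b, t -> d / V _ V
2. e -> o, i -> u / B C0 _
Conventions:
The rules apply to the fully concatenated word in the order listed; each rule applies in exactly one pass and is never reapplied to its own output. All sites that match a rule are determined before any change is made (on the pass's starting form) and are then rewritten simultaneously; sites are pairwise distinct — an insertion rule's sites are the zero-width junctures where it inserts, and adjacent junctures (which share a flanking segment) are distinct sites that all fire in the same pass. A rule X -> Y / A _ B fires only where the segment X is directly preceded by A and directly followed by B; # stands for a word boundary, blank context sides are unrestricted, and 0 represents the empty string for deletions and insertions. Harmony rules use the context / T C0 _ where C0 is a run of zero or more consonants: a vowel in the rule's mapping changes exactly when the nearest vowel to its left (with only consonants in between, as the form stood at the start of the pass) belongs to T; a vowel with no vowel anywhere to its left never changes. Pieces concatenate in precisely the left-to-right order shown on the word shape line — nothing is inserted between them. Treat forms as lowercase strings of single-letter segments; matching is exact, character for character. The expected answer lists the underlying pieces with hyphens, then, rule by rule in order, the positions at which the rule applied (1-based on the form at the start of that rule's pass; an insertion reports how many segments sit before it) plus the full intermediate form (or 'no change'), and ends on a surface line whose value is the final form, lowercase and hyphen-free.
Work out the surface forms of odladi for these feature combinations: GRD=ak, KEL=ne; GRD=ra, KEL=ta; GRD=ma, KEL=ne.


cell GRD=ak, KEL=ne:
underlying: odladi-ivo-ga
1. f -> v, k -> g, p -> b, t -> d / V _ V: no change
2. e -> o, i -> u / B C0 _: fires at position(s) 6: odladuivoga
surface: odladuivoga

cell GRD=ra, KEL=ta:
underlying: odladi-kor-do
1. f -> v, k -> g, p -> b, t -> d / V _ V: fires at position(s) 7: odladigordo
2. e -> o, i -> u / B C0 _: fires at position(s) 6: odladugordo
surface: odladugordo

cell GRD=ma, KEL=ne:
underlying: odladi-ivo-ol
1. f -> v, k -> g, p -> b, t -> d / V _ V: no change
2. e -> o, i -> u / B C0 _: fires at position(s) 6: odladuivool
surface: odladuivool


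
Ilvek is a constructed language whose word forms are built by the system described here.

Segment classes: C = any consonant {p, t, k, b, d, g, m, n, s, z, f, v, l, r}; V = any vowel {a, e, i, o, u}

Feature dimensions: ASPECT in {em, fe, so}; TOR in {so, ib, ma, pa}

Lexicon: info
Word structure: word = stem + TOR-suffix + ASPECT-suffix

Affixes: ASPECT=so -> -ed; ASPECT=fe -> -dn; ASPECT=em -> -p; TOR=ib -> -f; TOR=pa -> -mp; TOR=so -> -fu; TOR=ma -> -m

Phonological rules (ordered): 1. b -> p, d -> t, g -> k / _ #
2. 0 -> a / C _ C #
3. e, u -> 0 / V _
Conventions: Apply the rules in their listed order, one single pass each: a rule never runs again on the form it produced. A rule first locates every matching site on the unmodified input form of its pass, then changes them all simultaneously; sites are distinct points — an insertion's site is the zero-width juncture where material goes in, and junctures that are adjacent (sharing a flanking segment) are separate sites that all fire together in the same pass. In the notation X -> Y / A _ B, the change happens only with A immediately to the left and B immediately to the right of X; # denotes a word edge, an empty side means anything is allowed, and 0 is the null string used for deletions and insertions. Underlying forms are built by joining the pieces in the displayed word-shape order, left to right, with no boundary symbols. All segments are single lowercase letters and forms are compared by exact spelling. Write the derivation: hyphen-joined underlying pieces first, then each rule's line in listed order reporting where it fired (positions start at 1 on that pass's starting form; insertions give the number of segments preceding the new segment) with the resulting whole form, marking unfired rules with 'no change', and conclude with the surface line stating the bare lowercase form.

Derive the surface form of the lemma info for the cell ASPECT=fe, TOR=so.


underlying: info-fu-dn
1. b -> p, d -> t, g -> k / _ #: no change
2. 0 -> a / C _ C #: inserts after position(s) 7: infofudan
3. e, u -> 0 / V _: no change
surface: infofudan


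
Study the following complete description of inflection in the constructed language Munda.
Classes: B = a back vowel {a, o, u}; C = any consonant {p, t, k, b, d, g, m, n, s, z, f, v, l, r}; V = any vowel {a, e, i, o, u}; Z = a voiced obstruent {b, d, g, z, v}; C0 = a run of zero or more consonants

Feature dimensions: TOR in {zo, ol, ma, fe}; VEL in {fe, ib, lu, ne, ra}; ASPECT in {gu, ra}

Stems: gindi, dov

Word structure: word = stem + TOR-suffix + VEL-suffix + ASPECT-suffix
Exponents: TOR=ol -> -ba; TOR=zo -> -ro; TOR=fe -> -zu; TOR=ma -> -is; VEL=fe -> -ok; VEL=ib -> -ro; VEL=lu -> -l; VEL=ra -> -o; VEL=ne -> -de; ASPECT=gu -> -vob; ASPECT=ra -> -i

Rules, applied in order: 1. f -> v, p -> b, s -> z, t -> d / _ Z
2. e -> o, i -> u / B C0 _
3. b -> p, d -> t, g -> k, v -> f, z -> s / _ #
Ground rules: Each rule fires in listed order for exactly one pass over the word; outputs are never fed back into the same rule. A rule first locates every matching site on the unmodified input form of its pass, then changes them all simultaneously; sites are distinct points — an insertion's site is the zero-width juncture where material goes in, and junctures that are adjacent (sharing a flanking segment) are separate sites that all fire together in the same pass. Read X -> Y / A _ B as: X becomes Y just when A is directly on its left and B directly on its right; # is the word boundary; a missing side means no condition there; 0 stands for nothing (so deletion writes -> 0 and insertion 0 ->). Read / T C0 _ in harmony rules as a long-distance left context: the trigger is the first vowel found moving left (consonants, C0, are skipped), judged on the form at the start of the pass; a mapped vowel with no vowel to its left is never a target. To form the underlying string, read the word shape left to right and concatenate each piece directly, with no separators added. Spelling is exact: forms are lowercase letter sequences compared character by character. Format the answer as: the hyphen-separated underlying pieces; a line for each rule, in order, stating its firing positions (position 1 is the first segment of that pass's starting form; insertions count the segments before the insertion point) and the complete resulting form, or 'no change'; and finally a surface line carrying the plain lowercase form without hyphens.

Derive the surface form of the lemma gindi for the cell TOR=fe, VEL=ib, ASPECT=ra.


underlying: gindi-zu-ro-i
1. f -> v, p -> b, s -> z, t -> d / _ Z: no change
2. e -> o, i -> u / B C0 _: fires at position(s) 10: gindizurou
3. b -> p, d -> t, g -> k, v -> f, z -> s / _ #: no change
surface: gindizurou


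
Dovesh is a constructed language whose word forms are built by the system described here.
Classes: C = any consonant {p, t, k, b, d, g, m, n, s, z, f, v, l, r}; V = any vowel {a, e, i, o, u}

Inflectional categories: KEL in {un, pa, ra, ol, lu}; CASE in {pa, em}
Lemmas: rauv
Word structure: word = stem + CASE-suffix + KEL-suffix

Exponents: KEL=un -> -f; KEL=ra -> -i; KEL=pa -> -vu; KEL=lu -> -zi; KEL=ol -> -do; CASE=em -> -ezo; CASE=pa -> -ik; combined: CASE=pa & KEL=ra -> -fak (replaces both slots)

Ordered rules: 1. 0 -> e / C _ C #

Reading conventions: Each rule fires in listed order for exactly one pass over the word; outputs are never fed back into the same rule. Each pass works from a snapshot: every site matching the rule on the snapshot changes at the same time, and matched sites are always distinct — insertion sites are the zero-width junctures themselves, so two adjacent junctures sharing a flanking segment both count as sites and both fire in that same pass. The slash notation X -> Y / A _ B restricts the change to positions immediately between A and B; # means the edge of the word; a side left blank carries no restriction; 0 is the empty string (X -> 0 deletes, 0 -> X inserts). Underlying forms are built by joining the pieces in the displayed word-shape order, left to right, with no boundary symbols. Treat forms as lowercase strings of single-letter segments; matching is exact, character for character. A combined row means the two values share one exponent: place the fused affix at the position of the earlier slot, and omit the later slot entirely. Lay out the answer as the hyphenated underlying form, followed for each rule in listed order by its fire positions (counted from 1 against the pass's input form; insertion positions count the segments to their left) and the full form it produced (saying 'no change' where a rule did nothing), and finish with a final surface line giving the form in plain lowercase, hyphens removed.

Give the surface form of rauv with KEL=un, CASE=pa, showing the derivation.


underlying: rauv-ik-f
1. 0 -> e / C _ C #: inserts after position(s) 6: rauvikef
surface: rauvikef


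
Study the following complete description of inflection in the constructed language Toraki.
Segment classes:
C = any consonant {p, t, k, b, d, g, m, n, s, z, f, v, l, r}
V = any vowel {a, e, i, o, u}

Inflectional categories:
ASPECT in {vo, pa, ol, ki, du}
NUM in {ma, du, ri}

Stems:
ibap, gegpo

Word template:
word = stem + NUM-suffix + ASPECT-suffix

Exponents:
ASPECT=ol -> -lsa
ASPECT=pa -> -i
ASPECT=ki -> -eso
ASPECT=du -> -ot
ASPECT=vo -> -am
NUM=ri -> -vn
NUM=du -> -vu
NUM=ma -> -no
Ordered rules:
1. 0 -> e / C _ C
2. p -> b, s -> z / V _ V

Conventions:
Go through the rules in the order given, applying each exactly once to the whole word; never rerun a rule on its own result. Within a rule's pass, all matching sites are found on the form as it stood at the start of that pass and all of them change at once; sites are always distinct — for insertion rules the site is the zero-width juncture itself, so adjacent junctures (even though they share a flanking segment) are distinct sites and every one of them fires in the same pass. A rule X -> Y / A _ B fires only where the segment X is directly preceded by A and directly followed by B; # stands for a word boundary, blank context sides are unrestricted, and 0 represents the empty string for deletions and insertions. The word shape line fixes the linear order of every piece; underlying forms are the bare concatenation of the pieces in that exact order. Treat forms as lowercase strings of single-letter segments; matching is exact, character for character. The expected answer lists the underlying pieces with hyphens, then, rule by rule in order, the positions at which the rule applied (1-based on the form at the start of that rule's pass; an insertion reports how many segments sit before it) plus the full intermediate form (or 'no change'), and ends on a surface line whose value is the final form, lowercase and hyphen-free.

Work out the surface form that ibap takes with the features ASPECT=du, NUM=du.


underlying: ibap-vu-ot
1. 0 -> e / C _ C: inserts after position(s) 4: ibapevuot
2. p -> b, s -> z / V _ V: fires at position(s) 4: ibabevuot
surface: ibabevuot


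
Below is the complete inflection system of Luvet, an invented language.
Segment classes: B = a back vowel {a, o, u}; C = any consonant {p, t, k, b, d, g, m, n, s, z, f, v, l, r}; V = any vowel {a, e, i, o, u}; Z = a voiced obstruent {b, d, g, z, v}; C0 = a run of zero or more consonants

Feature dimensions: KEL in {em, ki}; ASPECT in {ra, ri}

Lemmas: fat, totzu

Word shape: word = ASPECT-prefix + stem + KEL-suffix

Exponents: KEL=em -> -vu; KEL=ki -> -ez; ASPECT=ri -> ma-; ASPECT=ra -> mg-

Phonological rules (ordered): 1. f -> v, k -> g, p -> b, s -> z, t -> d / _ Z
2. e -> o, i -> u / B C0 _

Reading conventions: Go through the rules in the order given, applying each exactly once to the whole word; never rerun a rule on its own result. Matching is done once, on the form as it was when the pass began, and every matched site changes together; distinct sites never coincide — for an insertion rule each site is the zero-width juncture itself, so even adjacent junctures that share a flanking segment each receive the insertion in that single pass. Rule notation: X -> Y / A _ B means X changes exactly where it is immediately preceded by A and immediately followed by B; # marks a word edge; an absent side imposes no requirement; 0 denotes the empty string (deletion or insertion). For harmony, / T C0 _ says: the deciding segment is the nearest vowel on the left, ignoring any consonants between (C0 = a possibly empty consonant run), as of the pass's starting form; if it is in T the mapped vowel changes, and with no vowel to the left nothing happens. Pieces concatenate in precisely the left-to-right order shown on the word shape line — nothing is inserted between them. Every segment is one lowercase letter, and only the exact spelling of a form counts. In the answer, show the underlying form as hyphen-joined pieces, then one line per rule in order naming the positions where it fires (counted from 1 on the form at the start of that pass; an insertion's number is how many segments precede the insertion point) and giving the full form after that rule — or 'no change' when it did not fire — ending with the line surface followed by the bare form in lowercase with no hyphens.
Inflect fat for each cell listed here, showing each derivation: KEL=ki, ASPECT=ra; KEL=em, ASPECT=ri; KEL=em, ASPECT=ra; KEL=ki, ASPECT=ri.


cell KEL=ki, ASPECT=ra:
underlying: mg-fat-ez
1. f -> v, k -> g, p -> b, s -> z, t -> d / _ Z: no change
2. e -> o, i -> u / B C0 _: fires at position(s) 6: mgfatoz
surface: mgfatoz

cell KEL=em, ASPECT=ri:
underlying: ma-fat-vu
1. f -> v, k -> g, p -> b, s -> z, t -> d / _ Z: fires at position(s) 5: mafadvu
2. e -> o, i -> u / B C0 _: no change
surface: mafadvu

cell KEL=em, ASPECT=ra:
underlying: mg-fat-vu
1. f -> v, k -> g, p -> b, s -> z, t -> d / _ Z: fires at position(s) 5: mgfadvu
2. e -> o, i -> u / B C0 _: no change
surface: mgfadvu

cell KEL=ki, ASPECT=ri:
underlying: ma-fat-ez
1. f -> v, k -> g, p -> b, s -> z, t -> d / _ Z: no change
2. e -> o, i -> u / B C0 _: fires at position(s) 6: mafatoz
surface: mafatoz
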